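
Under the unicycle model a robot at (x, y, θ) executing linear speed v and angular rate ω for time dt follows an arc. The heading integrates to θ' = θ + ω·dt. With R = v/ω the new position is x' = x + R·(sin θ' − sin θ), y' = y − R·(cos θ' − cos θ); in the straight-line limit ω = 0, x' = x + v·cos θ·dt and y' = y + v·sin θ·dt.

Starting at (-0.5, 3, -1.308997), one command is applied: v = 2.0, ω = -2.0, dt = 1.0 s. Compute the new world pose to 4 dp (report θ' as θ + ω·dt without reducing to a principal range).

θ' = -1.3090 + -2.0·1.0 = -3.3090
R = v/ω = 2.0/-2.0 = -1.0000
x' = -0.5 + -1.0000·(sin -3.3090 − sin -1.3090) = -1.6325
y' = 3 − -1.0000·(cos -3.3090 − cos -1.3090) = 1.7552

(-1.6325, 1.7552, -3.3090)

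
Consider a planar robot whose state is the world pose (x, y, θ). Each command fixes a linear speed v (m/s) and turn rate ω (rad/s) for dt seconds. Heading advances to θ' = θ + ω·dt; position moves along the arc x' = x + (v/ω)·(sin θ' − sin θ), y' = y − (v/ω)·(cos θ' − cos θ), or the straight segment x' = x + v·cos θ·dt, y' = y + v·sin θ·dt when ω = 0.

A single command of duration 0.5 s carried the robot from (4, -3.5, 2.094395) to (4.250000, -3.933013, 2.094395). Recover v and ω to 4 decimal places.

v = -1.0000, ω = 0.0000

Δθ = 2.094395 − 2.094395 = 0.000000
ω = Δθ/dt = 0.000000/0.5 = 0.0000
ω = 0 → v = (Δx·cos θ + Δy·sin θ)/dt = -1.0000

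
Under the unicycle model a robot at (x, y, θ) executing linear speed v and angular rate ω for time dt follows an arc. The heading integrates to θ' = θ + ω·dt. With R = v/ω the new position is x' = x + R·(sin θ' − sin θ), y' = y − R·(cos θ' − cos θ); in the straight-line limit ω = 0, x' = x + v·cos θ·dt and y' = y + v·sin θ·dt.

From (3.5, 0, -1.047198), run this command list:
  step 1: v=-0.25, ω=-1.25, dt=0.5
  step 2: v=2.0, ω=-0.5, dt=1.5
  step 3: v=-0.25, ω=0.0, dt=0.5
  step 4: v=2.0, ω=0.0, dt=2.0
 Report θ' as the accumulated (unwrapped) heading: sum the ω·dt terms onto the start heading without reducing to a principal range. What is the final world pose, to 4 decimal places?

step 1: θ'=-1.6722 (R=0.2000) → pose (3.4742, 0.1202, -1.6722)
step 2: θ'=-2.4222 (R=-4.0000) → pose (2.1305, -2.4837, -2.4222)
step 3: θ'=-2.4222 (straight) → pose (2.2245, -2.4013, -2.4222)
step 4: θ'=-2.4222 (straight) → pose (-0.7843, -5.0370, -2.4222)

(-0.7843, -5.0370, -2.4222)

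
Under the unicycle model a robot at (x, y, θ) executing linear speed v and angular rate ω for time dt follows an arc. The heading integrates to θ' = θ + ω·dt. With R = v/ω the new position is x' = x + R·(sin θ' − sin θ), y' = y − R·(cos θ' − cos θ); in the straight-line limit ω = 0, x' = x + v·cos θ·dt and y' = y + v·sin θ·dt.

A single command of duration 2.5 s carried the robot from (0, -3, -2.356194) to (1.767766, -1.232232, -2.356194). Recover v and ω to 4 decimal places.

v = -1.0000, ω = 0.0000

Δθ = -2.356194 − -2.356194 = 0.000000
ω = Δθ/dt = 0.000000/2.5 = 0.0000
ω = 0 → v = (Δx·cos θ + Δy·sin θ)/dt = -1.0000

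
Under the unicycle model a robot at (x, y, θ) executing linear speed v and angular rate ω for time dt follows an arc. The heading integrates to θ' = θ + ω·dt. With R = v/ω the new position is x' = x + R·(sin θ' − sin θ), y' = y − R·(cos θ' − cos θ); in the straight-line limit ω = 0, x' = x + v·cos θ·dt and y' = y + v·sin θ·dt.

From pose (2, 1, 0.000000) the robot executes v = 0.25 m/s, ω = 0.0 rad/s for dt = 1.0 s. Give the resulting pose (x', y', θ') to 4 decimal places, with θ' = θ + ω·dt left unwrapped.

θ' = 0.0000 + 0.0·1.0 = 0.0000
ω = 0 → straight: x' = 2 + 0.25·cos(0.0000)·1.0 = 2.2500
y' = 1 + 0.25·sin(0.0000)·1.0 = 1.0000

(2.2500, 1.0000, 0.0000)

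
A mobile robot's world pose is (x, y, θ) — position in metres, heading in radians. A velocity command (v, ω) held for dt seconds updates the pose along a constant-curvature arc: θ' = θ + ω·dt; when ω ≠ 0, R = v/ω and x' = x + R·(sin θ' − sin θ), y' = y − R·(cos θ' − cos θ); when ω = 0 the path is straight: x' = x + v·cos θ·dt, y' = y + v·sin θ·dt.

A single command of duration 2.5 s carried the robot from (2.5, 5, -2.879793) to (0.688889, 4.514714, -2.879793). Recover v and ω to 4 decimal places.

v = 0.7500, ω = 0.0000

Δθ = -2.879793 − -2.879793 = 0.000000
ω = Δθ/dt = 0.000000/2.5 = 0.0000
ω = 0 → v = (Δx·cos θ + Δy·sin θ)/dt = 0.7500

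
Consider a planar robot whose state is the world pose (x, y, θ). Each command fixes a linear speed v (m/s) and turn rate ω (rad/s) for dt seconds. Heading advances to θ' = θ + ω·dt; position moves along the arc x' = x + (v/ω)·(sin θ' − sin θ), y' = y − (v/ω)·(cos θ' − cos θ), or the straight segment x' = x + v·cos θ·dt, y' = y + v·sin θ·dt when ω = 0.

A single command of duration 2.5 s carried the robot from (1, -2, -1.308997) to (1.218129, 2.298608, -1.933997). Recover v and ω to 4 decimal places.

v = -1.7500, ω = -0.2500

Δθ = -1.933997 − -1.308997 = -0.625000
ω = Δθ/dt = -0.625000/2.5 = -0.2500
R = −Δy/(cos θ' − cos θ) = 7.0000
v = R·ω = 7.0000·-0.2500 = -1.7500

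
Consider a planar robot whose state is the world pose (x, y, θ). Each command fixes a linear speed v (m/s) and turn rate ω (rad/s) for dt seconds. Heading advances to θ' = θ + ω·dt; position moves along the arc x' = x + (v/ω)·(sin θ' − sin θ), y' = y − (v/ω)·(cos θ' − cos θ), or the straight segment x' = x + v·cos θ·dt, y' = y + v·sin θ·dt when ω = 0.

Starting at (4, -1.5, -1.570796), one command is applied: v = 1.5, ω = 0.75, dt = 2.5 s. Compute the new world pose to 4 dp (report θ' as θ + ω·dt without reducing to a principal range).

θ' = -1.5708 + 0.75·2.5 = 0.3042
R = v/ω = 1.5/0.75 = 2.0000
x' = 4 + 2.0000·(sin 0.3042 − sin -1.5708) = 6.5991
y' = -1.5 − 2.0000·(cos 0.3042 − cos -1.5708) = -3.4082

(6.5991, -3.4082, 0.3042)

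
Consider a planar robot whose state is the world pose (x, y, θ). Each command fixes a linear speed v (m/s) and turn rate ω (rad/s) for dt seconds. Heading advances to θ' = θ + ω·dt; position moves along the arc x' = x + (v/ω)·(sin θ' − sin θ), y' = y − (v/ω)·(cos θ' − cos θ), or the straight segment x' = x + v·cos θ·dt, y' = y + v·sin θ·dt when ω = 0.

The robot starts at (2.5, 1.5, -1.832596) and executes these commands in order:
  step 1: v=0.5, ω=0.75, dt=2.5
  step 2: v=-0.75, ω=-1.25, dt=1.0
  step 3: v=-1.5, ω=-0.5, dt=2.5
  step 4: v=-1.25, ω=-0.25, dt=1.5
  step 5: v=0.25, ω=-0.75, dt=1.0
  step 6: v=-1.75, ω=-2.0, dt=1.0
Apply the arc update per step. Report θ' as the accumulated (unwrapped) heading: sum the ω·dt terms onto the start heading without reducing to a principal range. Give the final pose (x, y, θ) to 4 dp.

(5.0804, 3.8825, -5.5826)

step 1: θ'=0.0424 (R=0.6667) → pose (3.1722, 0.6614, 0.0424)
step 2: θ'=-1.2076 (R=0.6000) → pose (2.5859, 1.0477, -1.2076)
step 3: θ'=-2.4576 (R=3.0000) → pose (3.4945, 4.4386, -2.4576)
step 4: θ'=-2.8326 (R=5.0000) → pose (5.1335, 5.3266, -2.8326)
step 5: θ'=-3.5826 (R=-0.3333) → pose (4.8898, 5.3427, -3.5826)
step 6: θ'=-5.5826 (R=0.8750) → pose (5.0804, 3.8825, -5.5826)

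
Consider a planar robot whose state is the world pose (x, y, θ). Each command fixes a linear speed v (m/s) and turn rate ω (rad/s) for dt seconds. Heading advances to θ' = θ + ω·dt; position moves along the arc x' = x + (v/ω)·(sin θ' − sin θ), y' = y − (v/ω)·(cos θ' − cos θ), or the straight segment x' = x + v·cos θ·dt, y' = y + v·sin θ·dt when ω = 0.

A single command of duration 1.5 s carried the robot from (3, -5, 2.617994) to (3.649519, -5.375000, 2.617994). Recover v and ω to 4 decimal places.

v = -0.5000, ω = 0.0000

Δθ = 2.617994 − 2.617994 = 0.000000
ω = Δθ/dt = 0.000000/1.5 = 0.0000
ω = 0 → v = (Δx·cos θ + Δy·sin θ)/dt = -0.5000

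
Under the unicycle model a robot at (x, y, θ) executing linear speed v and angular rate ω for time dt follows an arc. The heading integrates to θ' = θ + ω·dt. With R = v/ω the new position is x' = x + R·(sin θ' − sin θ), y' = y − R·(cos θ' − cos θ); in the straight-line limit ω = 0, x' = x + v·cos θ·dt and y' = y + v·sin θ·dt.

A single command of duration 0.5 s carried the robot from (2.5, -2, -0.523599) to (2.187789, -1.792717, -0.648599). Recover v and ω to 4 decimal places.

Δθ = -0.648599 − -0.523599 = -0.125000
ω = Δθ/dt = -0.125000/0.5 = -0.2500
R = Δx/(sin θ' − sin θ) = 3.0000
v = R·ω = 3.0000·-0.2500 = -0.7500

v = -0.7500, ω = -0.2500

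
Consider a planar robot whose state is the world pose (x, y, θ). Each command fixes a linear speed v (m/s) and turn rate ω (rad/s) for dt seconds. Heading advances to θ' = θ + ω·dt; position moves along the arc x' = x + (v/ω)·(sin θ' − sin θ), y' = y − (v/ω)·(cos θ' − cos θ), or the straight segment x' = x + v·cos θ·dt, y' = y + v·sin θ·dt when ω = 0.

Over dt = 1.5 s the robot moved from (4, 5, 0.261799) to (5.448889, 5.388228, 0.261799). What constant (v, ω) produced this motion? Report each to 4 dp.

Δθ = 0.261799 − 0.261799 = 0.000000
ω = Δθ/dt = 0.000000/1.5 = 0.0000
ω = 0 → v = (Δx·cos θ + Δy·sin θ)/dt = 1.0000

v = 1.0000, ω = 0.0000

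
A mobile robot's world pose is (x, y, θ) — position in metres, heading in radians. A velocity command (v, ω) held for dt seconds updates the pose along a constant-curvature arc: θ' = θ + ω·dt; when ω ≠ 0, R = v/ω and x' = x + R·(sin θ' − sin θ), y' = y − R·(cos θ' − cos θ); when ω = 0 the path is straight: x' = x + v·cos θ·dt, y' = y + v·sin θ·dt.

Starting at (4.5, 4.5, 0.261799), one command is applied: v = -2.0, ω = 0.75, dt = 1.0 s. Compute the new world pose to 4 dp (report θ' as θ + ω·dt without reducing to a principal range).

(2.9294, 3.3384, 1.0118)

θ' = 0.2618 + 0.75·1.0 = 1.0118
R = v/ω = -2.0/0.75 = -2.6667
x' = 4.5 + -2.6667·(sin 1.0118 − sin 0.2618) = 2.9294
y' = 4.5 − -2.6667·(cos 1.0118 − cos 0.2618) = 3.3384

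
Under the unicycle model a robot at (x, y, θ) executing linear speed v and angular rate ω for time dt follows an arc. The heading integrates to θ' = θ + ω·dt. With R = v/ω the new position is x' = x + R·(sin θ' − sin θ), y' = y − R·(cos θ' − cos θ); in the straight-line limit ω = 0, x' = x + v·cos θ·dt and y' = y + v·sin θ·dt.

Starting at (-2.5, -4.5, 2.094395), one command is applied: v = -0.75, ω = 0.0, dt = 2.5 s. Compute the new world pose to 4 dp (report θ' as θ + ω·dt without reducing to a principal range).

θ' = 2.0944 + 0.0·2.5 = 2.0944
ω = 0 → straight: x' = -2.5 + -0.75·cos(2.0944)·2.5 = -1.5625
y' = -4.5 + -0.75·sin(2.0944)·2.5 = -6.1238

(-1.5625, -6.1238, 2.0944)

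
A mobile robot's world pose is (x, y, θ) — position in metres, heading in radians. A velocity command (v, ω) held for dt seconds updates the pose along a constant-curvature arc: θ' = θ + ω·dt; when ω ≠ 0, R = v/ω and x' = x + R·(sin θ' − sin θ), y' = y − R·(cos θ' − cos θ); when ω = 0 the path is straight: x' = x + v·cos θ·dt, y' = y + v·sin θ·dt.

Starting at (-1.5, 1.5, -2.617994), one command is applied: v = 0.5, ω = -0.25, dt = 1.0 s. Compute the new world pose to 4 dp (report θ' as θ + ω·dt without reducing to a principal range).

(-1.9596, 1.3064, -2.8680)

θ' = -2.6180 + -0.25·1.0 = -2.8680
R = v/ω = 0.5/-0.25 = -2.0000
x' = -1.5 + -2.0000·(sin -2.8680 − sin -2.6180) = -1.9596
y' = 1.5 − -2.0000·(cos -2.8680 − cos -2.6180) = 1.3064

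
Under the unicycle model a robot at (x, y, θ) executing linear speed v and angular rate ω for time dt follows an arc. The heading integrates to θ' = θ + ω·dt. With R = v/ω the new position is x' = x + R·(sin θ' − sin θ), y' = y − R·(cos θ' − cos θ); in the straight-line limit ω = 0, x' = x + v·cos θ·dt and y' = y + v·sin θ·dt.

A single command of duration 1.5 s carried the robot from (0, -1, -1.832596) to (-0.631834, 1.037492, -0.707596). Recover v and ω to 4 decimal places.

Δθ = -0.707596 − -1.832596 = 1.125000
ω = Δθ/dt = 1.125000/1.5 = 0.7500
R = −Δy/(cos θ' − cos θ) = -2.0000
v = R·ω = -2.0000·0.7500 = -1.5000

v = -1.5000, ω = 0.7500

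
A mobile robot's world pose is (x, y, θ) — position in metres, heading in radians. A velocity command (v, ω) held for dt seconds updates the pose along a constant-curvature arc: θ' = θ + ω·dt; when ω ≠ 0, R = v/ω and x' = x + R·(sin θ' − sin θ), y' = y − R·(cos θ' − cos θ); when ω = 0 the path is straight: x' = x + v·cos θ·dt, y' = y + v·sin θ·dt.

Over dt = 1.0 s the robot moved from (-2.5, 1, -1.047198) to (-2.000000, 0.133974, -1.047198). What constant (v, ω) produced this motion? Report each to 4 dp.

v = 1.0000, ω = 0.0000

Δθ = -1.047198 − -1.047198 = 0.000000
ω = Δθ/dt = 0.000000/1.0 = 0.0000
ω = 0 → v = (Δx·cos θ + Δy·sin θ)/dt = 1.0000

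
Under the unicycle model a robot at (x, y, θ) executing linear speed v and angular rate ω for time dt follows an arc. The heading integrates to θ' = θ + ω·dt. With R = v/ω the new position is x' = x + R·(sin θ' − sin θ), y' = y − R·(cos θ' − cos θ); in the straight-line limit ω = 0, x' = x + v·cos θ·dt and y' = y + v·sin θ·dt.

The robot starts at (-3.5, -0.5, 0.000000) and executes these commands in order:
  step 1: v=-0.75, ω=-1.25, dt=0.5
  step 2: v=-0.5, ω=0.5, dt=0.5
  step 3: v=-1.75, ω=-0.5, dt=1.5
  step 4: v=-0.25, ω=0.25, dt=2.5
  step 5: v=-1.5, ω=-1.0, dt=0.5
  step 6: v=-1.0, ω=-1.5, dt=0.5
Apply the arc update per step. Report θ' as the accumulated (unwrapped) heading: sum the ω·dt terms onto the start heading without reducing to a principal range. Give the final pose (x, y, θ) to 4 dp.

step 1: θ'=-0.6250 (R=0.6000) → pose (-3.8511, -0.3866, -0.6250)
step 2: θ'=-0.3750 (R=-1.0000) → pose (-4.0699, -0.2670, -0.3750)
step 3: θ'=-1.1250 (R=3.5000) → pose (-5.9459, 1.4806, -1.1250)
step 4: θ'=-0.5000 (R=-1.0000) → pose (-6.3687, 1.9270, -0.5000)
step 5: θ'=-1.0000 (R=1.5000) → pose (-6.9118, 2.4330, -1.0000)
step 6: θ'=-1.7500 (R=0.6667) → pose (-7.0068, 2.9120, -1.7500)

(-7.0068, 2.9120, -1.7500)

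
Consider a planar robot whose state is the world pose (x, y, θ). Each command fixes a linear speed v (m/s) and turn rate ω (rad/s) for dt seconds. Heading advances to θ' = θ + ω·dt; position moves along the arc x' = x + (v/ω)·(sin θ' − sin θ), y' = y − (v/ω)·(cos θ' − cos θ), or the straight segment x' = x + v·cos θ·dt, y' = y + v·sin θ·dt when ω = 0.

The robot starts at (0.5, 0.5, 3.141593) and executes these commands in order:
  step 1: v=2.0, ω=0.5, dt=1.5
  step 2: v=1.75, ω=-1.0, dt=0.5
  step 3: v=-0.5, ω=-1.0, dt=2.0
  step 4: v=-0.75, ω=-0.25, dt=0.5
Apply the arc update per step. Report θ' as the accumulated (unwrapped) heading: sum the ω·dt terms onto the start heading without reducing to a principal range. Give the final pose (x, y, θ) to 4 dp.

step 1: θ'=3.8916 (R=4.0000) → pose (-2.2266, -0.5732, 3.8916)
step 2: θ'=3.3916 (R=-1.7500) → pose (-2.9865, -0.9884, 3.3916)
step 3: θ'=1.3916 (R=0.5000) → pose (-2.3708, -1.5620, 1.3916)
step 4: θ'=1.2666 (R=3.0000) → pose (-2.4605, -1.9258, 1.2666)

(-2.4605, -1.9258, 1.2666)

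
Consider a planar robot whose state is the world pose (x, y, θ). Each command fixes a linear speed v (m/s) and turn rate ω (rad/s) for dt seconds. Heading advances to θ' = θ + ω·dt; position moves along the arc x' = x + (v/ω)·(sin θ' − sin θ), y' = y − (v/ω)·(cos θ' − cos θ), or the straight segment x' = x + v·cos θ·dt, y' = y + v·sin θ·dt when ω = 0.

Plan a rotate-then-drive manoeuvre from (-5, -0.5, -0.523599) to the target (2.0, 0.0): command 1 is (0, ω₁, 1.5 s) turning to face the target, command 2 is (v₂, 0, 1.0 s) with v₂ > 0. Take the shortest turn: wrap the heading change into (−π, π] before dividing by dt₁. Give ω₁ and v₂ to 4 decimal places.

ω₁ = 0.3966, v₂ = 7.0178

heading to target = atan2(0−-0.5, 2−-5) = 0.0713
Δθ = wrap(0.0713 − -0.5236) = 0.5949; ω₁ = Δθ/dt₁ = 0.3966
distance = √((2−-5)² + (0−-0.5)²) = 7.0178; v₂ = distance/dt₂ = 7.0178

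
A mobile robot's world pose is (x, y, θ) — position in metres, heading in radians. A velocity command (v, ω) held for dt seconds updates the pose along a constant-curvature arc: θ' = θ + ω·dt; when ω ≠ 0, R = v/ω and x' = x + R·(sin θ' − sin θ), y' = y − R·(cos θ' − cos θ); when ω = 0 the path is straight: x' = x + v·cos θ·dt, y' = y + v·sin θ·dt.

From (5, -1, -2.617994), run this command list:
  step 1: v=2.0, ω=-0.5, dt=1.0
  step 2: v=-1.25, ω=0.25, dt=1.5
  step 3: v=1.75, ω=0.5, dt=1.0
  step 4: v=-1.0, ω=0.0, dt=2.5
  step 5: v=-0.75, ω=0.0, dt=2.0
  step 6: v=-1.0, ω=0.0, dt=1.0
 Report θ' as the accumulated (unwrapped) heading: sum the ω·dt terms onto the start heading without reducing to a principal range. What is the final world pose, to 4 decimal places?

step 1: θ'=-3.1180 (R=-4.0000) → pose (3.0944, -1.5348, -3.1180)
step 2: θ'=-2.7430 (R=-5.0000) → pose (4.9170, -1.1442, -2.7430)
step 3: θ'=-2.2430 (R=3.5000) → pose (3.5369, -2.1904, -2.2430)
step 4: θ'=-2.2430 (straight) → pose (5.0937, -0.2342, -2.2430)
step 5: θ'=-2.2430 (straight) → pose (6.0277, 0.9395, -2.2430)
step 6: θ'=-2.2430 (straight) → pose (6.6504, 1.7219, -2.2430)

(6.6504, 1.7219, -2.2430)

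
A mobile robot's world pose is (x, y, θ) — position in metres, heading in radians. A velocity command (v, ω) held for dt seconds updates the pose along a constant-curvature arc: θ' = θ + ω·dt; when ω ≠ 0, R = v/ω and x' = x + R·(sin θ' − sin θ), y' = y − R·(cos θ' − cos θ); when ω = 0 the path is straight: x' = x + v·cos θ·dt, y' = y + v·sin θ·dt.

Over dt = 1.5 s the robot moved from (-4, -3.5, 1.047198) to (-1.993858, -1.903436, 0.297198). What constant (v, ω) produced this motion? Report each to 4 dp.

v = 1.7500, ω = -0.5000

Δθ = 0.297198 − 1.047198 = -0.750000
ω = Δθ/dt = -0.750000/1.5 = -0.5000
R = Δx/(sin θ' − sin θ) = -3.5000
v = R·ω = -3.5000·-0.5000 = 1.7500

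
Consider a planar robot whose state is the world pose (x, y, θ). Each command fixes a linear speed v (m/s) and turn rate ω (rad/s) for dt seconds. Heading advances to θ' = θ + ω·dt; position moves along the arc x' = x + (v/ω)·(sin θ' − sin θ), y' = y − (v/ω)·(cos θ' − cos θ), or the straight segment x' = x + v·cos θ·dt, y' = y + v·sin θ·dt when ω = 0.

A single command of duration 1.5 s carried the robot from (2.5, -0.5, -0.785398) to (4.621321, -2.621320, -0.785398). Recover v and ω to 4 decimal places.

Δθ = -0.785398 − -0.785398 = 0.000000
ω = Δθ/dt = 0.000000/1.5 = 0.0000
ω = 0 → v = (Δx·cos θ + Δy·sin θ)/dt = 2.0000

v = 2.0000, ω = 0.0000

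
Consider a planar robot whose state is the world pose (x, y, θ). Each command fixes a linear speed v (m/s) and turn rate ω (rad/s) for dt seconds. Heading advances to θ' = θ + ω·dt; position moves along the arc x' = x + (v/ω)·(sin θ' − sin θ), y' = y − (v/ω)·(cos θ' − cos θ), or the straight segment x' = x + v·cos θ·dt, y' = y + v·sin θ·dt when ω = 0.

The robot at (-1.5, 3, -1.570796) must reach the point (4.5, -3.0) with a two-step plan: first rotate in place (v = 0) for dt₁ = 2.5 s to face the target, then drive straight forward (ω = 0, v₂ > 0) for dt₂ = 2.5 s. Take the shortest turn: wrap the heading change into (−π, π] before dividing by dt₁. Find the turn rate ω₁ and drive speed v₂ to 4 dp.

ω₁ = 0.3142, v₂ = 3.3941

heading to target = atan2(-3−3, 4.5−-1.5) = -0.7854
Δθ = wrap(-0.7854 − -1.5708) = 0.7854; ω₁ = Δθ/dt₁ = 0.3142
distance = √((4.5−-1.5)² + (-3−3)²) = 8.4853; v₂ = distance/dt₂ = 3.3941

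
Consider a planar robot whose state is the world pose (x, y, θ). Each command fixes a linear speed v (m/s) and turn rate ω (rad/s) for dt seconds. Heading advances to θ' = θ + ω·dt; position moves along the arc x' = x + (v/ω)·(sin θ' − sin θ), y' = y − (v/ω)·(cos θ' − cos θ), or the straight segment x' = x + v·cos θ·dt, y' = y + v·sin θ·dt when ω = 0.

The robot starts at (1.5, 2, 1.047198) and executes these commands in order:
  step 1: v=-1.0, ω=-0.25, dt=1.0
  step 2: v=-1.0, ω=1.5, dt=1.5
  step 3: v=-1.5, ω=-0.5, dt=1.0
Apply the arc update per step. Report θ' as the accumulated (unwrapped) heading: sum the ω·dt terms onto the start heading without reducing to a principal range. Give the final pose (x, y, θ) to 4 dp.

(2.7089, -0.4255, 2.5472)

step 1: θ'=0.7972 (R=4.0000) → pose (0.8975, 1.2051, 0.7972)
step 2: θ'=3.0472 (R=-0.6667) → pose (1.3116, 0.0756, 3.0472)
step 3: θ'=2.5472 (R=3.0000) → pose (2.7089, -0.4255, 2.5472)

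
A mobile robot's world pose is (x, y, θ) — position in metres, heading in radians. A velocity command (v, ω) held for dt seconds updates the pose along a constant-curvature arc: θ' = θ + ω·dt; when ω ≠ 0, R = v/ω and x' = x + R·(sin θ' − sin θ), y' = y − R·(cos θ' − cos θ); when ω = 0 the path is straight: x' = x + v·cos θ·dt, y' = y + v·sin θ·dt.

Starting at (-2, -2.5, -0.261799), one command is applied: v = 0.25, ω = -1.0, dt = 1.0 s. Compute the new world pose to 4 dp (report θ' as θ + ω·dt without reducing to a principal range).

θ' = -0.2618 + -1.0·1.0 = -1.2618
R = v/ω = 0.25/-1.0 = -0.2500
x' = -2 + -0.2500·(sin -1.2618 − sin -0.2618) = -1.8265
y' = -2.5 − -0.2500·(cos -1.2618 − cos -0.2618) = -2.6655

(-1.8265, -2.6655, -1.2618)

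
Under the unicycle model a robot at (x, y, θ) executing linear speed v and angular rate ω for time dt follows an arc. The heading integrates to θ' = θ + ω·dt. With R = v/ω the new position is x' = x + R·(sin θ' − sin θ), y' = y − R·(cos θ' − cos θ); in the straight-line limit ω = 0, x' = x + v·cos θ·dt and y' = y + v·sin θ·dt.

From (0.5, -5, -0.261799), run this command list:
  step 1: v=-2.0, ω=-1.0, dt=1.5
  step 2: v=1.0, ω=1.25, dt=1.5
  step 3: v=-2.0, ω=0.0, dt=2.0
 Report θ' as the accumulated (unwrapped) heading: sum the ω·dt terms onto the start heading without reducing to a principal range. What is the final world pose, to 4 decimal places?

step 1: θ'=-1.7618 (R=2.0000) → pose (-0.9460, -2.6885, -1.7618)
step 2: θ'=0.1132 (R=0.8000) → pose (-0.0702, -3.6352, 0.1132)
step 3: θ'=0.1132 (straight) → pose (-4.0446, -4.0871, 0.1132)

(-4.0446, -4.0871, 0.1132)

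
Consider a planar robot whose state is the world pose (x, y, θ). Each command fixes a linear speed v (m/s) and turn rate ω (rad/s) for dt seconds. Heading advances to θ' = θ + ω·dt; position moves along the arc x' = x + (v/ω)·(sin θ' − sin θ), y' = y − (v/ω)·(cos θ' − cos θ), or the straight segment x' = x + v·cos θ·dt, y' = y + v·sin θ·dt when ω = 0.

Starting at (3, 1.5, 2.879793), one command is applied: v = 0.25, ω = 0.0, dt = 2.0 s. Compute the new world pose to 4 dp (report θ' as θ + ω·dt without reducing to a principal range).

(2.5170, 1.6294, 2.8798)

θ' = 2.8798 + 0.0·2.0 = 2.8798
ω = 0 → straight: x' = 3 + 0.25·cos(2.8798)·2.0 = 2.5170
y' = 1.5 + 0.25·sin(2.8798)·2.0 = 1.6294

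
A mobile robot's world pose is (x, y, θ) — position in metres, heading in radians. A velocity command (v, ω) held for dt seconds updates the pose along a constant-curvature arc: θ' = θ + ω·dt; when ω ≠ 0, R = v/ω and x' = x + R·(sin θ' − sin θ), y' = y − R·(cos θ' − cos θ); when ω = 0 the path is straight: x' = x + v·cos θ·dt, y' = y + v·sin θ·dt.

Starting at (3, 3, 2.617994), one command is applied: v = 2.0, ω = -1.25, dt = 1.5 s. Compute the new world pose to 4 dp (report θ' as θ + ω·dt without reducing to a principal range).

θ' = 2.6180 + -1.25·1.5 = 0.7430
R = v/ω = 2.0/-1.25 = -1.6000
x' = 3 + -1.6000·(sin 0.7430 − sin 2.6180) = 2.7176
y' = 3 − -1.6000·(cos 0.7430 − cos 2.6180) = 5.5640

(2.7176, 5.5640, 0.7430)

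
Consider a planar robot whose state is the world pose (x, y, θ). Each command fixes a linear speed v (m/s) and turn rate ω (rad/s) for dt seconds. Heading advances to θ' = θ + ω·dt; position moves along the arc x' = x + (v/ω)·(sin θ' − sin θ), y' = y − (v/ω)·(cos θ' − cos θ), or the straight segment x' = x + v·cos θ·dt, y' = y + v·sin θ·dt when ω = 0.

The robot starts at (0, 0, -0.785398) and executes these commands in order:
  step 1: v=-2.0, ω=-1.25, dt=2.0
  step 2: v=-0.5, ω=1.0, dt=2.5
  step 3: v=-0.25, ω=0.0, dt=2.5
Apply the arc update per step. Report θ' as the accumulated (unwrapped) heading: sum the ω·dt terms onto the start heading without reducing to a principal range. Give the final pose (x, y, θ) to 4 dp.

(1.3439, 4.0052, -0.7854)

step 1: θ'=-3.2854 (R=1.6000) → pose (1.3607, 2.7149, -3.2854)
step 2: θ'=-0.7854 (R=-0.5000) → pose (1.7859, 3.5632, -0.7854)
step 3: θ'=-0.7854 (straight) → pose (1.3439, 4.0052, -0.7854)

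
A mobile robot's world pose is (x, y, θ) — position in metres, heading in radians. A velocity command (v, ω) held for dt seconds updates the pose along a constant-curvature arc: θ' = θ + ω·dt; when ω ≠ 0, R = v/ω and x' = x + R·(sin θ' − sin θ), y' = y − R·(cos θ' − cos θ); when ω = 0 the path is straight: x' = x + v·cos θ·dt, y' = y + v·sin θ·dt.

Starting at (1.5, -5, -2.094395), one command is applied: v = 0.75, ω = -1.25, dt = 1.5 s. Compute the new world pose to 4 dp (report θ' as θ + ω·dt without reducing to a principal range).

θ' = -2.0944 + -1.25·1.5 = -3.9694
R = v/ω = 0.75/-1.25 = -0.6000
x' = 1.5 + -0.6000·(sin -3.9694 − sin -2.0944) = 0.5385
y' = -5 − -0.6000·(cos -3.9694 − cos -2.0944) = -5.1059

(0.5385, -5.1059, -3.9694)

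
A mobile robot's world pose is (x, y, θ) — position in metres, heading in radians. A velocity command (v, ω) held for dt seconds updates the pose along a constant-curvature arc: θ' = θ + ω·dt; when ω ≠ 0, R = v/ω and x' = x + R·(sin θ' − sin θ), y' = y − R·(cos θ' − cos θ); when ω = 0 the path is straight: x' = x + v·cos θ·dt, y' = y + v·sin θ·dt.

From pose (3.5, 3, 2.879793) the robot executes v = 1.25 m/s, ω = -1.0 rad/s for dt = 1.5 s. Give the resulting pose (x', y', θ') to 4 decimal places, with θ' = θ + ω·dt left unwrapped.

(2.5963, 4.4447, 1.3798)

θ' = 2.8798 + -1.0·1.5 = 1.3798
R = v/ω = 1.25/-1.0 = -1.2500
x' = 3.5 + -1.2500·(sin 1.3798 − sin 2.8798) = 2.5963
y' = 3 − -1.2500·(cos 1.3798 − cos 2.8798) = 4.4447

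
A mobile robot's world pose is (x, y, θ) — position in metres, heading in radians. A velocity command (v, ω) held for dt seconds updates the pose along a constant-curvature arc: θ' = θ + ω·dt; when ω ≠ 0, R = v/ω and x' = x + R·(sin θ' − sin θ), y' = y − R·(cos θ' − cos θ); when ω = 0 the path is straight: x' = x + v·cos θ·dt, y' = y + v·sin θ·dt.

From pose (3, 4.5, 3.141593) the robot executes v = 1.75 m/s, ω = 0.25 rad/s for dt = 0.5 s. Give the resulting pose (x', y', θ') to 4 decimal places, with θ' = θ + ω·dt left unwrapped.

(2.1273, 4.4454, 3.2666)

θ' = 3.1416 + 0.25·0.5 = 3.2666
R = v/ω = 1.75/0.25 = 7.0000
x' = 3 + 7.0000·(sin 3.2666 − sin 3.1416) = 2.1273
y' = 4.5 − 7.0000·(cos 3.2666 − cos 3.1416) = 4.4454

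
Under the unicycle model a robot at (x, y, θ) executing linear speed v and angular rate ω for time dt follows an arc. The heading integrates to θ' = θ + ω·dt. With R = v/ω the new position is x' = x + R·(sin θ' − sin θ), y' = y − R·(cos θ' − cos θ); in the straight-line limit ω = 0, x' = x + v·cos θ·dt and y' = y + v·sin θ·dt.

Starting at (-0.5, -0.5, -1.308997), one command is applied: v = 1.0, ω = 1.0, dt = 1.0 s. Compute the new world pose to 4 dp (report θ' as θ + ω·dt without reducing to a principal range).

(0.1618, -1.1938, -0.3090)

θ' = -1.3090 + 1.0·1.0 = -0.3090
R = v/ω = 1.0/1.0 = 1.0000
x' = -0.5 + 1.0000·(sin -0.3090 − sin -1.3090) = 0.1618
y' = -0.5 − 1.0000·(cos -0.3090 − cos -1.3090) = -1.1938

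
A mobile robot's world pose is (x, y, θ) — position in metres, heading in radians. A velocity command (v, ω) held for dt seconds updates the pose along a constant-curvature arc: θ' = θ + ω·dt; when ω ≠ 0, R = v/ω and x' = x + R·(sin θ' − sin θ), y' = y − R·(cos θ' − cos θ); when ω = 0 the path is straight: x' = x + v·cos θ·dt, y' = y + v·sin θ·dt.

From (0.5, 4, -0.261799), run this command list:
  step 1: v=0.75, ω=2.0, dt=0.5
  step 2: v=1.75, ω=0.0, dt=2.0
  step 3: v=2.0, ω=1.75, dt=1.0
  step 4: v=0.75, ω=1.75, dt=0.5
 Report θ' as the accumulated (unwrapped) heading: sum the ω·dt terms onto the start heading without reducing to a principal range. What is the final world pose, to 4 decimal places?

step 1: θ'=0.7382 (R=0.3750) → pose (0.8494, 4.0848, 0.7382)
step 2: θ'=0.7382 (straight) → pose (3.4383, 6.4402, 0.7382)
step 3: θ'=2.4882 (R=1.1429) → pose (3.3639, 8.1930, 2.4882)
step 4: θ'=3.3632 (R=0.4286) → pose (3.0092, 8.2708, 3.3632)

(3.0092, 8.2708, 3.3632)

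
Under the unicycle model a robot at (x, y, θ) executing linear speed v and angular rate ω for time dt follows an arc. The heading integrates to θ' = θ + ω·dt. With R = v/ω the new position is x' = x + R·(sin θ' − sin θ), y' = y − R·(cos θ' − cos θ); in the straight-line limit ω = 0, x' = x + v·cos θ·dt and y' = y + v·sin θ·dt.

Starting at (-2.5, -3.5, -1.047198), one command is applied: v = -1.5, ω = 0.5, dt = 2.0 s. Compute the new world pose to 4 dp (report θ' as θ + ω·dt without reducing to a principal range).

(-4.9565, -2.0033, -0.0472)

θ' = -1.0472 + 0.5·2.0 = -0.0472
R = v/ω = -1.5/0.5 = -3.0000
x' = -2.5 + -3.0000·(sin -0.0472 − sin -1.0472) = -4.9565
y' = -3.5 − -3.0000·(cos -0.0472 − cos -1.0472) = -2.0033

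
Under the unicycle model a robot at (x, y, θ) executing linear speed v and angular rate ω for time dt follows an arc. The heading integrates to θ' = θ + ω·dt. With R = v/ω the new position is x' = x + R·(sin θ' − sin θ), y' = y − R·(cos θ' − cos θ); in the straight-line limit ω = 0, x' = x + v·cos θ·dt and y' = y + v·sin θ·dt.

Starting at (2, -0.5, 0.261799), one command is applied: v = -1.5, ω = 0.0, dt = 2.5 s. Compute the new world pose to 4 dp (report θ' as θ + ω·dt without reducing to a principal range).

θ' = 0.2618 + 0.0·2.5 = 0.2618
ω = 0 → straight: x' = 2 + -1.5·cos(0.2618)·2.5 = -1.6222
y' = -0.5 + -1.5·sin(0.2618)·2.5 = -1.4706

(-1.6222, -1.4706, 0.2618)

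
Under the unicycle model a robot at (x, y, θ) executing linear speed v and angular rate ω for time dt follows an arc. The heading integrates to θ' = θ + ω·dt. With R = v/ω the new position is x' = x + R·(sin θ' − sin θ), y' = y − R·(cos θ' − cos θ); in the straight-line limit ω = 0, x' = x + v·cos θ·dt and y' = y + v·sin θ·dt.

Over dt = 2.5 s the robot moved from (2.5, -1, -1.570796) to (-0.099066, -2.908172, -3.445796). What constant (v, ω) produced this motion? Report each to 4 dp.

Δθ = -3.445796 − -1.570796 = -1.875000
ω = Δθ/dt = -1.875000/2.5 = -0.7500
R = Δx/(sin θ' − sin θ) = -2.0000
v = R·ω = -2.0000·-0.7500 = 1.5000

v = 1.5000, ω = -0.7500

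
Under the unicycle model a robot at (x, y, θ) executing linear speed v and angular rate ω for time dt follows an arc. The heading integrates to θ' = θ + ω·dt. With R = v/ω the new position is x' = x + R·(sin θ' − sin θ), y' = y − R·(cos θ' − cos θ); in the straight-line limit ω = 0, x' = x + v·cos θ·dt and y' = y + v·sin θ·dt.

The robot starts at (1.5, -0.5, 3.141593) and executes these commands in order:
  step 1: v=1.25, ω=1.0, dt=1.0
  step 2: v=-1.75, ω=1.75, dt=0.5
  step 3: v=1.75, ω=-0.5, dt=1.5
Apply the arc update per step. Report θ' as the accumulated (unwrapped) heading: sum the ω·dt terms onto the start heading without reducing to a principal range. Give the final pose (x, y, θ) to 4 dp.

(0.3794, -2.7923, 4.2666)

step 1: θ'=4.1416 (R=1.2500) → pose (0.4482, -1.0746, 4.1416)
step 2: θ'=5.0166 (R=-1.0000) → pose (0.5608, -0.2348, 5.0166)
step 3: θ'=4.2666 (R=-3.5000) → pose (0.3794, -2.7923, 4.2666)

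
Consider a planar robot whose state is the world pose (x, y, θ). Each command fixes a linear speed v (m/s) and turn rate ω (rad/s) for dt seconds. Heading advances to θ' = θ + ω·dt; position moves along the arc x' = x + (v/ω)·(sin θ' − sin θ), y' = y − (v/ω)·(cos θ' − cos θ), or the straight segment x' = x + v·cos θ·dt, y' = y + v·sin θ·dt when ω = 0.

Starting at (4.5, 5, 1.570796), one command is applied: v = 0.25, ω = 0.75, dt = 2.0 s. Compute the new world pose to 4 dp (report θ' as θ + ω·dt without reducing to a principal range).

(4.1902, 5.3325, 3.0708)

θ' = 1.5708 + 0.75·2.0 = 3.0708
R = v/ω = 0.25/0.75 = 0.3333
x' = 4.5 + 0.3333·(sin 3.0708 − sin 1.5708) = 4.1902
y' = 5 − 0.3333·(cos 3.0708 − cos 1.5708) = 5.3325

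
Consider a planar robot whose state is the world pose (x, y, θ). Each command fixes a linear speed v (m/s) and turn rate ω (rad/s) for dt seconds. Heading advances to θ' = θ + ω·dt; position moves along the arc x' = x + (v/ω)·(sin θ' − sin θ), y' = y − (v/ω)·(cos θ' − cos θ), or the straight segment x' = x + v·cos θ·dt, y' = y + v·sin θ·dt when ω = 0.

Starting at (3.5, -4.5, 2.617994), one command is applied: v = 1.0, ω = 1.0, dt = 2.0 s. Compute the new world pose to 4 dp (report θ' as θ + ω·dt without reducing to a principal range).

θ' = 2.6180 + 1.0·2.0 = 4.6180
R = v/ω = 1.0/1.0 = 1.0000
x' = 3.5 + 1.0000·(sin 4.6180 − sin 2.6180) = 2.0045
y' = -4.5 − 1.0000·(cos 4.6180 − cos 2.6180) = -5.2718

(2.0045, -5.2718, 4.6180)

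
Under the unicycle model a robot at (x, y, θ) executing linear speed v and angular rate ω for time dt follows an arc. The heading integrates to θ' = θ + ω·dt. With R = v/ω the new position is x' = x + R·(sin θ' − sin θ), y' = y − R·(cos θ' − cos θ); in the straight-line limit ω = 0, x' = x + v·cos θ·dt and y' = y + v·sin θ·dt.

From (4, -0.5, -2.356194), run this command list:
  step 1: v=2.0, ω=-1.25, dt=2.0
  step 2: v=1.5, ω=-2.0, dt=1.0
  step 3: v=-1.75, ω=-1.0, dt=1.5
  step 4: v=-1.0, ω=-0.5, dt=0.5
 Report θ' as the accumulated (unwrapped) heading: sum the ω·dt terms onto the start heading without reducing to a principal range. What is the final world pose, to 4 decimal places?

step 1: θ'=-4.8562 (R=-1.6000) → pose (1.2851, 0.8607, -4.8562)
step 2: θ'=-6.8562 (R=-0.7500) → pose (2.4340, 1.3834, -6.8562)
step 3: θ'=-8.3562 (R=1.7500) → pose (1.8489, 3.6963, -8.3562)
step 4: θ'=-8.6062 (R=2.0000) → pose (2.1416, 4.1000, -8.6062)

(2.1416, 4.1000, -8.6062)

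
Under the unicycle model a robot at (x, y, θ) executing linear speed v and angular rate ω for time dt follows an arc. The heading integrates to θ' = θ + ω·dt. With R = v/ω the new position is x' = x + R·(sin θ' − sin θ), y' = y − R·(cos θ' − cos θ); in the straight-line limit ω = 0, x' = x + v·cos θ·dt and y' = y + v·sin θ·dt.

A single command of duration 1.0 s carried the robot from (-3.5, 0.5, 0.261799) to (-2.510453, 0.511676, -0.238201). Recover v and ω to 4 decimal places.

v = 1.0000, ω = -0.5000

Δθ = -0.238201 − 0.261799 = -0.500000
ω = Δθ/dt = -0.500000/1.0 = -0.5000
R = Δx/(sin θ' − sin θ) = -2.0000
v = R·ω = -2.0000·-0.5000 = 1.0000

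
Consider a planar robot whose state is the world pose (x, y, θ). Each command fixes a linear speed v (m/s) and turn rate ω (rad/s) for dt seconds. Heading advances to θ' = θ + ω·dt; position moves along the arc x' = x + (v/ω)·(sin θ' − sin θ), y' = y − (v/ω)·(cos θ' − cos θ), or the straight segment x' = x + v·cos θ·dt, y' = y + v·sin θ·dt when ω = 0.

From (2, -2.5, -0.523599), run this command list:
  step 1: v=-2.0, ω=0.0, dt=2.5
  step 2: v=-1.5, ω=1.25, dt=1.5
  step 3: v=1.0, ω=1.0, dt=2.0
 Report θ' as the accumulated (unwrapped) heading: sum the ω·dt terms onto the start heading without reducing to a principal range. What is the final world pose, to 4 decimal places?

step 1: θ'=-0.5236 (straight) → pose (-2.3301, 0.0000, -0.5236)
step 2: θ'=1.3514 (R=-1.2000) → pose (-4.1014, -0.7781, 1.3514)
step 3: θ'=3.3514 (R=1.0000) → pose (-5.2857, 0.4176, 3.3514)

(-5.2857, 0.4176, 3.3514)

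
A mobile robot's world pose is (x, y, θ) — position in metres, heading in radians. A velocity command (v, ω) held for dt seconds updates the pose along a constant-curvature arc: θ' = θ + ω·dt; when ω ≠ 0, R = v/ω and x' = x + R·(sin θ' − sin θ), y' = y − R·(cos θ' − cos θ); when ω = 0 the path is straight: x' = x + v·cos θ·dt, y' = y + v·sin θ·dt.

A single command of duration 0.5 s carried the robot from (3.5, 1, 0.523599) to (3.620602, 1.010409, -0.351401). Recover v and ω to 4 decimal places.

Δθ = -0.351401 − 0.523599 = -0.875000
ω = Δθ/dt = -0.875000/0.5 = -1.7500
R = Δx/(sin θ' − sin θ) = -0.1429
v = R·ω = -0.1429·-1.7500 = 0.2500

v = 0.2500, ω = -1.7500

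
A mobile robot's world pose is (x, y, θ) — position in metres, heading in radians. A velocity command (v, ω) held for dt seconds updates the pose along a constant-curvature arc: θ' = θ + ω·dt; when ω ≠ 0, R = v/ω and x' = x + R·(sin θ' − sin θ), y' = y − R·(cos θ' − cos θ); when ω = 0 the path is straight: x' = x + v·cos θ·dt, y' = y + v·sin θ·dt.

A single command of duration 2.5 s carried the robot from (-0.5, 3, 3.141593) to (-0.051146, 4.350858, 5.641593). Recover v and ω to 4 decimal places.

Δθ = 5.641593 − 3.141593 = 2.500000
ω = Δθ/dt = 2.500000/2.5 = 1.0000
R = −Δy/(cos θ' − cos θ) = -0.7500
v = R·ω = -0.7500·1.0000 = -0.7500

v = -0.7500, ω = 1.0000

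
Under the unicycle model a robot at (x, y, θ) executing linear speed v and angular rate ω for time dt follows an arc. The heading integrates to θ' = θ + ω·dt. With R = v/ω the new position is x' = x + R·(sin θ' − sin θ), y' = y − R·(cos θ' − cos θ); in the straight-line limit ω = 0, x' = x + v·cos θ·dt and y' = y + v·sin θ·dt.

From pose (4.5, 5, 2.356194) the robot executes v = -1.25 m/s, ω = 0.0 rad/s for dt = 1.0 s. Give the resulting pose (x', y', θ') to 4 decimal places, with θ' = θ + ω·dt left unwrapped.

(5.3839, 4.1161, 2.3562)

θ' = 2.3562 + 0.0·1.0 = 2.3562
ω = 0 → straight: x' = 4.5 + -1.25·cos(2.3562)·1.0 = 5.3839
y' = 5 + -1.25·sin(2.3562)·1.0 = 4.1161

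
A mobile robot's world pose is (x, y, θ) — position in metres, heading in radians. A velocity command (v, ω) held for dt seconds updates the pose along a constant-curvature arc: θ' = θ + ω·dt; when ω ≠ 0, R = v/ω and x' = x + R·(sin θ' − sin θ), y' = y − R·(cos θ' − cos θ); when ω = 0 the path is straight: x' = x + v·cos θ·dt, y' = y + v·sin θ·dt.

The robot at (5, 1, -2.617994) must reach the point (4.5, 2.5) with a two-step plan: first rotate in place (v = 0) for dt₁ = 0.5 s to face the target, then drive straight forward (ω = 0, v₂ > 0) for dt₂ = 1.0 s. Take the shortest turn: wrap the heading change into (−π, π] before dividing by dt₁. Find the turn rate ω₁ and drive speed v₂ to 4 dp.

heading to target = atan2(2.5−1, 4.5−5) = 1.8925
Δθ = wrap(1.8925 − -2.6180) = -1.7726; ω₁ = Δθ/dt₁ = -3.5453
distance = √((4.5−5)² + (2.5−1)²) = 1.5811; v₂ = distance/dt₂ = 1.5811

ω₁ = -3.5453, v₂ = 1.5811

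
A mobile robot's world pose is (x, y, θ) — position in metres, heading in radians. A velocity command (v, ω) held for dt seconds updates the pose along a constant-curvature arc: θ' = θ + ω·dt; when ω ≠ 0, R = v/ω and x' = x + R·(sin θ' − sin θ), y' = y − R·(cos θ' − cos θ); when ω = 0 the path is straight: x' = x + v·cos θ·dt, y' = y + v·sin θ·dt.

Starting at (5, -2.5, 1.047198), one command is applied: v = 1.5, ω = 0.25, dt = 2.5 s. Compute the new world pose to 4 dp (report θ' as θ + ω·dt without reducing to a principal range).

(5.7730, 1.1074, 1.6722)

θ' = 1.0472 + 0.25·2.5 = 1.6722
R = v/ω = 1.5/0.25 = 6.0000
x' = 5 + 6.0000·(sin 1.6722 − sin 1.0472) = 5.7730
y' = -2.5 − 6.0000·(cos 1.6722 − cos 1.0472) = 1.1074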